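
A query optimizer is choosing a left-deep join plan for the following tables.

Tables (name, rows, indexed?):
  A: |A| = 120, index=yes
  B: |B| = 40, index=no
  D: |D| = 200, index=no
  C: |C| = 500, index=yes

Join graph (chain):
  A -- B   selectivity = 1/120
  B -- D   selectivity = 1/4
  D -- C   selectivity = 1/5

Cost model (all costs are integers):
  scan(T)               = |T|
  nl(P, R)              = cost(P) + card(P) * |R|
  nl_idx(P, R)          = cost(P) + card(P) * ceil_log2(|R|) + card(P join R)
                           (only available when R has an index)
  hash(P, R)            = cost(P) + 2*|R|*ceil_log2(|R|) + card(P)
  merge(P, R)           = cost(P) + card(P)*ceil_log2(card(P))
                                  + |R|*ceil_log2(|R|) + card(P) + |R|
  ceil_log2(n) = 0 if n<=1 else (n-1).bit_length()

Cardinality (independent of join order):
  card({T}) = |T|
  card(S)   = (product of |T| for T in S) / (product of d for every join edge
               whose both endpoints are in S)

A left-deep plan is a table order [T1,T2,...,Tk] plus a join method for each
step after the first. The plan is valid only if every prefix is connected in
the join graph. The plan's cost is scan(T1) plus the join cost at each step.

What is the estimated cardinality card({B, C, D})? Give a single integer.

200000

Tables in S: B(40), C(500), D(200)
Edges inside S: B-D(d=4), D-C(d=5)
numerator = 40 * 500 * 200 = 4000000
denominator = 4 * 5 = 20
card(S) = 4000000 / 20 = 200000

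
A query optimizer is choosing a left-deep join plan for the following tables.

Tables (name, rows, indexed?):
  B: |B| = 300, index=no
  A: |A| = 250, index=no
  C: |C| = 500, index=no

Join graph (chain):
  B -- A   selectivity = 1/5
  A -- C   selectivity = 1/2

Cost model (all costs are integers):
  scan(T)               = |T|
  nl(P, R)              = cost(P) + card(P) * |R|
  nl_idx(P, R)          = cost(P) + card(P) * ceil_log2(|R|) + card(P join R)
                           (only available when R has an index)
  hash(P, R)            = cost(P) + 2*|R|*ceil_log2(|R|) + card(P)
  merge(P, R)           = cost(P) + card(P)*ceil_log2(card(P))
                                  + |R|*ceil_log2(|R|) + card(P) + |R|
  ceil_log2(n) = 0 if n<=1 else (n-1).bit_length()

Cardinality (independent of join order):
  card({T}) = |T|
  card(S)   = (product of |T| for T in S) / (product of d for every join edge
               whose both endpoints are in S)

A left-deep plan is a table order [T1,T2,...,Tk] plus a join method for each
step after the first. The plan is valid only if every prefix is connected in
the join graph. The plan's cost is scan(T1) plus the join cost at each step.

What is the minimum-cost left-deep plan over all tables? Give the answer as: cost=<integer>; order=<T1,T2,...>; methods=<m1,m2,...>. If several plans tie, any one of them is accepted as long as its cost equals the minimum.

Selinger DP (subsets sized 1..n):
  {B}: scan cost=300, card=300
  {A}: scan cost=250, card=250
  {C}: scan cost=500, card=500
  {AB}: card=15000; try (A,hash)→4600, (B,merge)→5500, (A,merge)→5550, (B,hash)→5900, (B,nl)→75250, (A,nl)→75300; best=4600 via (A,hash)
  {AC}: card=62500; try (A,hash)→5000, (C,merge)→7500, (A,merge)→7750, (C,hash)→9500, (C,nl)→125250, (A,nl)→125500; best=5000 via (A,hash)
  {ABC}: card=3750000; try (C,hash)→28600, (B,hash)→72900, (C,merge)→234600, (B,merge)→1070500, (C,nl)→7504600, (B,nl)→18755000; best=28600 via (C,hash)

cost=28600; order=B,A,C; methods=hash,hash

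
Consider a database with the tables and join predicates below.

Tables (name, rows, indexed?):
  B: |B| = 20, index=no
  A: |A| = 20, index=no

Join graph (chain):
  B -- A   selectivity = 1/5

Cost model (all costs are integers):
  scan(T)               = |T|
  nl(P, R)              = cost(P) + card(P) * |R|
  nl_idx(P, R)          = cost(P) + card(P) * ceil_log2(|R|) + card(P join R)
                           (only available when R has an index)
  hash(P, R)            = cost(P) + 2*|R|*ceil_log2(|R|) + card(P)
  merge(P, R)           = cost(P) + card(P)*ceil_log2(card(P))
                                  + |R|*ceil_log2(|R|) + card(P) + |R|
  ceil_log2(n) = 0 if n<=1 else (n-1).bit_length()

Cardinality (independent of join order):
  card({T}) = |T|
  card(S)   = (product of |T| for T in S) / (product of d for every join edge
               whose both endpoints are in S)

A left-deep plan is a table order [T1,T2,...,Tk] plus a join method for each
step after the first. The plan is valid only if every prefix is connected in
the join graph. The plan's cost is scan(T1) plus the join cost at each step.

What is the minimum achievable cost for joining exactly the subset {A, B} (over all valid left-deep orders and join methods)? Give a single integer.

240

Selinger DP over subsets of {A,B}:
  {B}: scan cost=20, card=20
  {A}: scan cost=20, card=20
  {AB}: card=80; try (B,hash)→240, (A,hash)→240, (B,merge)→260, (A,merge)→260, (B,nl)→420, (A,nl)→420; best=240 via (B,hash)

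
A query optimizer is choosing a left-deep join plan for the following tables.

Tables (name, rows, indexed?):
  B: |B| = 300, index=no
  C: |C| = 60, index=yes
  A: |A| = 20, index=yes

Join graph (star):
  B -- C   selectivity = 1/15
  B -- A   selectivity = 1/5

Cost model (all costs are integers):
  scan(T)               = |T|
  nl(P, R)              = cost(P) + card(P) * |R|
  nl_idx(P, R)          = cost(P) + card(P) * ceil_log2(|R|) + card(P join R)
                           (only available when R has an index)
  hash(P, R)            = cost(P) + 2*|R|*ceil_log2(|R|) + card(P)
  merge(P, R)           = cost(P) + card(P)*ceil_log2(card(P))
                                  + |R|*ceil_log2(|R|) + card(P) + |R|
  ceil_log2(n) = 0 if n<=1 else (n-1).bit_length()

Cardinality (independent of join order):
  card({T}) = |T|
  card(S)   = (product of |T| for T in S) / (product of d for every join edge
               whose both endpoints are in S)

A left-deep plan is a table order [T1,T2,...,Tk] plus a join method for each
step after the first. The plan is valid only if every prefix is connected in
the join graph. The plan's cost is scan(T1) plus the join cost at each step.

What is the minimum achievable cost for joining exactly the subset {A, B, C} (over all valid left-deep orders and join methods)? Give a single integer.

Selinger DP over subsets of {A,B,C}:
  {B}: scan cost=300, card=300
  {C}: scan cost=60, card=60
  {A}: scan cost=20, card=20
  {BC}: card=1200; try (C,hash)→1320, (C,nl_idx)→3300, (B,merge)→3480, (C,merge)→3720, (B,hash)→5520, (B,nl)→18060 …(+1); best=1320 via (C,hash)
  {AB}: card=1200; try (A,hash)→800, (A,nl_idx)→3000, (B,merge)→3140, (A,merge)→3420, (B,hash)→5440, (B,nl)→6020 …(+1); best=800 via (A,hash)
  {ABC}: card=4800; try (C,hash)→2720, (A,hash)→2720, (A,nl_idx)→12120, (C,nl_idx)→12800, (C,merge)→15620, (A,merge)→15840 …(+2); best=2720 via (C,hash)

2720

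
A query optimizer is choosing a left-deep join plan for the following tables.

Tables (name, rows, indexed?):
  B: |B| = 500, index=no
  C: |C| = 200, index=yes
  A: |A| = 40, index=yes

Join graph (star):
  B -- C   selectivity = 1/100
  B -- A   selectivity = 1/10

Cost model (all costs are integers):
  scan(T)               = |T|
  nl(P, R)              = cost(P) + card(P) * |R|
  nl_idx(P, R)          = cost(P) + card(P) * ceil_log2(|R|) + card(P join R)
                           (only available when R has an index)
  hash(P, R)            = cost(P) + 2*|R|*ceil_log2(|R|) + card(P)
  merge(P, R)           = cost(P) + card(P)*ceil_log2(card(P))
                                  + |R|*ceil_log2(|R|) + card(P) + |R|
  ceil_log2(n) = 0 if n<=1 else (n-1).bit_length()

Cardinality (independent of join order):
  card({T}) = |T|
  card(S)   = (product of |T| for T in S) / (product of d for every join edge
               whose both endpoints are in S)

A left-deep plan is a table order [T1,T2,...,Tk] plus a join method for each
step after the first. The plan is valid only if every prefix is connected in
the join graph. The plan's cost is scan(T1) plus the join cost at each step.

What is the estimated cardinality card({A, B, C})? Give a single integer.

Tables in S: A(40), B(500), C(200)
Edges inside S: B-C(d=100), B-A(d=10)
numerator = 40 * 500 * 200 = 4000000
denominator = 100 * 10 = 1000
card(S) = 4000000 / 1000 = 4000

4000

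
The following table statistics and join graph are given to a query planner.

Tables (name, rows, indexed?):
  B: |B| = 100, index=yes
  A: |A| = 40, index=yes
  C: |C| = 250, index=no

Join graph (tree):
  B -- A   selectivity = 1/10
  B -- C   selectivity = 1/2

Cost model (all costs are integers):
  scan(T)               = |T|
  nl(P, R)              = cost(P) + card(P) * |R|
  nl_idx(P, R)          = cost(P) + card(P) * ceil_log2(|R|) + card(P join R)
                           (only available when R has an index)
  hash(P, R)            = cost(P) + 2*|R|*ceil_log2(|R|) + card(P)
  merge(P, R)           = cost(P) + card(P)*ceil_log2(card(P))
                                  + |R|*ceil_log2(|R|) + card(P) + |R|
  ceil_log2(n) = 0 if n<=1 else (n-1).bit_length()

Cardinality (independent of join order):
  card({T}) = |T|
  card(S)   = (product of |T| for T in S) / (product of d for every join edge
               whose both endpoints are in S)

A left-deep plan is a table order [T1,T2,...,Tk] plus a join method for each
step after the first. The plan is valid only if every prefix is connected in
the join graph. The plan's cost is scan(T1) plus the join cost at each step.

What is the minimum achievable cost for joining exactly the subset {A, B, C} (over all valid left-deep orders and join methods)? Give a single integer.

5080

Selinger DP over subsets of {A,B,C}:
  {B}: scan cost=100, card=100
  {A}: scan cost=40, card=40
  {C}: scan cost=250, card=250
  {AB}: card=400; try (A,hash)→680, (B,nl_idx)→720, (A,nl_idx)→1100, (B,merge)→1120, (A,merge)→1180, (B,hash)→1480 …(+2); best=680 via (A,hash)
  {BC}: card=12500; try (B,hash)→1900, (C,merge)→3150, (B,merge)→3300, (C,hash)→4200, (B,nl_idx)→14500, (C,nl)→25100 …(+1); best=1900 via (B,hash)
  {ABC}: card=50000; try (C,hash)→5080, (C,merge)→6930, (A,hash)→14880, (C,nl)→100680, (A,nl_idx)→126900, (A,merge)→189680 …(+1); best=5080 via (C,hash)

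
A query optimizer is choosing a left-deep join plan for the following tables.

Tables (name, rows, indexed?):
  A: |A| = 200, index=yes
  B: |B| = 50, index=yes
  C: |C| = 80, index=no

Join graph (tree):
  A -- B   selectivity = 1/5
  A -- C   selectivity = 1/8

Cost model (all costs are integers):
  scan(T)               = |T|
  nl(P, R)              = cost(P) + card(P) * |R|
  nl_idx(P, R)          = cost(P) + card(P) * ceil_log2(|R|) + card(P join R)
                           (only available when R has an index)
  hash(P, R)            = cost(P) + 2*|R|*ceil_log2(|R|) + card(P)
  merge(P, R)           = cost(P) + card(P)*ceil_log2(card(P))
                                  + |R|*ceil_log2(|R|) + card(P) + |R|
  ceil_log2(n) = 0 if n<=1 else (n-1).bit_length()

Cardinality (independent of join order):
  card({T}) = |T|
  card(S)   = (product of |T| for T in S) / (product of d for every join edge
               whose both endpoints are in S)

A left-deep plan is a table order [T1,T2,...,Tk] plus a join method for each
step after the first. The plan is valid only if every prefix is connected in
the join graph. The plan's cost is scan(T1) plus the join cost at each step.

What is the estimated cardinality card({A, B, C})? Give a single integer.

20000

Tables in S: A(200), B(50), C(80)
Edges inside S: A-B(d=5), A-C(d=8)
numerator = 200 * 50 * 80 = 800000
denominator = 5 * 8 = 40
card(S) = 800000 / 40 = 20000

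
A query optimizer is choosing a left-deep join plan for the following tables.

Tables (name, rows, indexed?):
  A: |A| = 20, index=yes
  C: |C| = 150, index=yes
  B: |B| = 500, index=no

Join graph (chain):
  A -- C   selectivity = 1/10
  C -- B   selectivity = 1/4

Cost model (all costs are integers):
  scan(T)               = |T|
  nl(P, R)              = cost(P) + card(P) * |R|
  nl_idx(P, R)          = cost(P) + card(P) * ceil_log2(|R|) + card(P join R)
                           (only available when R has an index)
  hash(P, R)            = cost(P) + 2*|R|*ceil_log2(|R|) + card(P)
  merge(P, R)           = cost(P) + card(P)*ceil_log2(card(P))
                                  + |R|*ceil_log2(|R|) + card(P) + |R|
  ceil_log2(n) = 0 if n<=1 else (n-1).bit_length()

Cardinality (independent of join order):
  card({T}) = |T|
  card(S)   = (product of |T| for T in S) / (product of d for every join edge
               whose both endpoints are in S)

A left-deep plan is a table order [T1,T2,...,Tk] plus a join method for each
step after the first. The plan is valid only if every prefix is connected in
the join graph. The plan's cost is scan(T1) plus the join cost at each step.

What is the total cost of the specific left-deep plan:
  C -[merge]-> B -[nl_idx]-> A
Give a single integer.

137750

step 1: scan C: cost=150, card=150
step 2: join B via merge
    card(P join B) = 150*500/(4) = 18750
    cost = 150 + 150*8 + 500*9 + 150 + 500 = 6500
step 3: join A via nl_idx
    card(P join A) = 18750*20/(10) = 37500
    cost = 6500 + 18750*5 + 37500 = 137750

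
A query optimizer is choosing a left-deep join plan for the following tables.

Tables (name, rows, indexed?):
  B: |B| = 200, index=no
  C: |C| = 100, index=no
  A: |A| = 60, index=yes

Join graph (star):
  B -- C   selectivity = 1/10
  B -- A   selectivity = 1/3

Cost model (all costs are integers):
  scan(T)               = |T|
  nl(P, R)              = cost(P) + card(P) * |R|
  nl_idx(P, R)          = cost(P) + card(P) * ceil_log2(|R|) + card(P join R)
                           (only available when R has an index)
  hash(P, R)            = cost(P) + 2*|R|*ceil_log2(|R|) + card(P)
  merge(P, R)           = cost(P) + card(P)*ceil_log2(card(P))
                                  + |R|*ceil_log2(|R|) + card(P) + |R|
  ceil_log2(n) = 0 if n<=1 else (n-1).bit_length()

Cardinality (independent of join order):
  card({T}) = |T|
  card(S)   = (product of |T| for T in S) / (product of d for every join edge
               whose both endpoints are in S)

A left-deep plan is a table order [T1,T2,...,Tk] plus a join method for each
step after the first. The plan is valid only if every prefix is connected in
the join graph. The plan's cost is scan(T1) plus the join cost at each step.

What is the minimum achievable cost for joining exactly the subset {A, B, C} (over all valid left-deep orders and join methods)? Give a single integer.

4520

Selinger DP over subsets of {A,B,C}:
  {B}: scan cost=200, card=200
  {C}: scan cost=100, card=100
  {A}: scan cost=60, card=60
  {BC}: card=2000; try (C,hash)→1800, (B,merge)→2700, (C,merge)→2800, (B,hash)→3400, (B,nl)→20100, (C,nl)→20200; best=1800 via (C,hash)
  {AB}: card=4000; try (A,hash)→1120, (B,merge)→2280, (A,merge)→2420, (B,hash)→3320, (A,nl_idx)→5400, (B,nl)→12060 …(+1); best=1120 via (A,hash)
  {ABC}: card=40000; try (A,hash)→4520, (C,hash)→6520, (A,merge)→26220, (A,nl_idx)→53800, (C,merge)→53920, (A,nl)→121800 …(+1); best=4520 via (A,hash)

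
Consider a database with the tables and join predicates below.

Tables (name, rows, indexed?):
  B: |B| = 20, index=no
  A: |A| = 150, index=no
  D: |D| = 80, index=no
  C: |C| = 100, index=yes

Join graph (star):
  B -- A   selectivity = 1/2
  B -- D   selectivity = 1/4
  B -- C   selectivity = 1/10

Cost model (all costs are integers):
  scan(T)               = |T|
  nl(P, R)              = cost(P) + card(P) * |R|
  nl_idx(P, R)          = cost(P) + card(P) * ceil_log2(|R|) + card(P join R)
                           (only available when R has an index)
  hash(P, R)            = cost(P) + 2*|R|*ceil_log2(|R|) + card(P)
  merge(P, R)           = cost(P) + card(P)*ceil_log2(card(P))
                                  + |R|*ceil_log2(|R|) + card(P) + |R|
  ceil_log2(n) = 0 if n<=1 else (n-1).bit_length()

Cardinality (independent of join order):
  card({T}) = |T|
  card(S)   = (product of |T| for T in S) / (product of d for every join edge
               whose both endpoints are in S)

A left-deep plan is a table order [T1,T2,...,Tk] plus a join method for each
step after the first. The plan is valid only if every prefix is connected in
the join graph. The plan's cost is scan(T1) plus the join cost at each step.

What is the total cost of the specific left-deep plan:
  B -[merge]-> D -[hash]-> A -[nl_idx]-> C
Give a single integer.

513580

step 1: scan B: cost=20, card=20
step 2: join D via merge
    card(P join D) = 20*80/(4) = 400
    cost = 20 + 20*5 + 80*7 + 20 + 80 = 780
step 3: join A via hash
    card(P join A) = 400*150/(2) = 30000
    cost = 780 + 2*150*8 + 400 = 3580
step 4: join C via nl_idx
    card(P join C) = 30000*100/(10) = 300000
    cost = 3580 + 30000*7 + 300000 = 513580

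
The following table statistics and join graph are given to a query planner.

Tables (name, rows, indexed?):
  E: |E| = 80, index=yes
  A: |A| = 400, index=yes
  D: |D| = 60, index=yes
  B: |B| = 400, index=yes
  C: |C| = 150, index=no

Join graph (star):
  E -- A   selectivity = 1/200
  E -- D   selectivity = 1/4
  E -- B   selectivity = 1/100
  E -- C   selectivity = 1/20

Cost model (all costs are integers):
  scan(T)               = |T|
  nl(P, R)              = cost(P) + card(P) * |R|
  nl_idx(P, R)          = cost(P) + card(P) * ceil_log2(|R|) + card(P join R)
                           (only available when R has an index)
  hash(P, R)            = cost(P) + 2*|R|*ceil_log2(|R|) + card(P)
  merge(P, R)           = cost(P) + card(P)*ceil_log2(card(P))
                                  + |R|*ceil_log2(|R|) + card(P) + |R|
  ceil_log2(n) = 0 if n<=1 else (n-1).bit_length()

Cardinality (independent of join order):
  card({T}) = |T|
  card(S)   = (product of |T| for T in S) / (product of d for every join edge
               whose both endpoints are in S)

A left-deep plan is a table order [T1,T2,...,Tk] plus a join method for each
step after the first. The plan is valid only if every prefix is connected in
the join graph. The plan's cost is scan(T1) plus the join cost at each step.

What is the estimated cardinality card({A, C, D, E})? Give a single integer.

18000

Tables in S: A(400), C(150), D(60), E(80)
Edges inside S: E-A(d=200), E-D(d=4), E-C(d=20)
numerator = 400 * 150 * 60 * 80 = 288000000
denominator = 200 * 4 * 20 = 16000
card(S) = 288000000 / 16000 = 18000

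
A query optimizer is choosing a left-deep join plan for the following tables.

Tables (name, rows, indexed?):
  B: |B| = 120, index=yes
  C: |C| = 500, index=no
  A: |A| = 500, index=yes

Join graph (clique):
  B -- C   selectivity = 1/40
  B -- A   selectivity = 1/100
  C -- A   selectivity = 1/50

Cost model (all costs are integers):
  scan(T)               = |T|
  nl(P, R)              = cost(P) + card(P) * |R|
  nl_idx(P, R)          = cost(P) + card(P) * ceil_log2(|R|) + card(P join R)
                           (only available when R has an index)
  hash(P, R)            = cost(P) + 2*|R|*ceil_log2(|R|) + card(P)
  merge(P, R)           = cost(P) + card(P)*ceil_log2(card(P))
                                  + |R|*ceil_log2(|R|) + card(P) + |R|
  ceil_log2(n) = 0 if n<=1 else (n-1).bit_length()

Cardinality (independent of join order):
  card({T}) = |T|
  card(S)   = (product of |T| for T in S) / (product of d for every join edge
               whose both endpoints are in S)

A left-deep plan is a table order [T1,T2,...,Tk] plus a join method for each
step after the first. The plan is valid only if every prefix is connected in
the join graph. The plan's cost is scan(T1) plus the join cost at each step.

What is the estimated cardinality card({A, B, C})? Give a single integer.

150

Tables in S: A(500), B(120), C(500)
Edges inside S: B-C(d=40), B-A(d=100), C-A(d=50)
numerator = 500 * 120 * 500 = 30000000
denominator = 40 * 100 * 50 = 200000
card(S) = 30000000 / 200000 = 150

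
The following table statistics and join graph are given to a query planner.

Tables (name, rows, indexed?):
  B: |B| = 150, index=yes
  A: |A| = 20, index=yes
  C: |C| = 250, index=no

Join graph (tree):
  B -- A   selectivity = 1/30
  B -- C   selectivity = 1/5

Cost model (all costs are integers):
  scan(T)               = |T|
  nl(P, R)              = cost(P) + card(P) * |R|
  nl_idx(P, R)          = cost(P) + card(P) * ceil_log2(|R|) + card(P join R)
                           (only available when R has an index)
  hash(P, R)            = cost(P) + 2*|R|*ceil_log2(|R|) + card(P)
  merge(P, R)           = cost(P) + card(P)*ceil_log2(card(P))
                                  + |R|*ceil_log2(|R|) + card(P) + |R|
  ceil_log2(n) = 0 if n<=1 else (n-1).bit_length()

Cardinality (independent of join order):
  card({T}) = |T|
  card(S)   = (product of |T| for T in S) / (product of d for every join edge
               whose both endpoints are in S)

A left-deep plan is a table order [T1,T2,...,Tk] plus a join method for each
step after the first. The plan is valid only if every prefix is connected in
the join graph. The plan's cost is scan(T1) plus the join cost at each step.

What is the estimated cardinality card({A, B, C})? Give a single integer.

Tables in S: A(20), B(150), C(250)
Edges inside S: B-A(d=30), B-C(d=5)
numerator = 20 * 150 * 250 = 750000
denominator = 30 * 5 = 150
card(S) = 750000 / 150 = 5000

5000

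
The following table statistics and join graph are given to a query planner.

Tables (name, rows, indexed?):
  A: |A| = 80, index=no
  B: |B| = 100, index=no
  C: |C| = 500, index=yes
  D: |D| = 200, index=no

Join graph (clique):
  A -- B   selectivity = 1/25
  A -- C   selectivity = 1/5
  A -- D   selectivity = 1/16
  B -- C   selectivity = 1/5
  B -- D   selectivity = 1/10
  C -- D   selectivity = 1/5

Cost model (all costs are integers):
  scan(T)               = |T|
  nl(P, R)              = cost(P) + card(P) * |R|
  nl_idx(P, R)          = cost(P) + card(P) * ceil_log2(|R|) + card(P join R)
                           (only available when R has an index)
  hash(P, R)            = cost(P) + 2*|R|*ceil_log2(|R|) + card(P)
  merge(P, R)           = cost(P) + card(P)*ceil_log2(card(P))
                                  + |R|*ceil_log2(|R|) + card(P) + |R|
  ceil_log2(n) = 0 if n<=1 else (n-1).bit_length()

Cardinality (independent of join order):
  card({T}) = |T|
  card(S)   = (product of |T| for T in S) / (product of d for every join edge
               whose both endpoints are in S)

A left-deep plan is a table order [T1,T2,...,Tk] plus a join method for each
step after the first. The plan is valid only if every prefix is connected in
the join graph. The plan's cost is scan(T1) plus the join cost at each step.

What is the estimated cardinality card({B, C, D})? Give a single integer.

Tables in S: B(100), C(500), D(200)
Edges inside S: B-C(d=5), B-D(d=10), C-D(d=5)
numerator = 100 * 500 * 200 = 10000000
denominator = 5 * 10 * 5 = 250
card(S) = 10000000 / 250 = 40000

40000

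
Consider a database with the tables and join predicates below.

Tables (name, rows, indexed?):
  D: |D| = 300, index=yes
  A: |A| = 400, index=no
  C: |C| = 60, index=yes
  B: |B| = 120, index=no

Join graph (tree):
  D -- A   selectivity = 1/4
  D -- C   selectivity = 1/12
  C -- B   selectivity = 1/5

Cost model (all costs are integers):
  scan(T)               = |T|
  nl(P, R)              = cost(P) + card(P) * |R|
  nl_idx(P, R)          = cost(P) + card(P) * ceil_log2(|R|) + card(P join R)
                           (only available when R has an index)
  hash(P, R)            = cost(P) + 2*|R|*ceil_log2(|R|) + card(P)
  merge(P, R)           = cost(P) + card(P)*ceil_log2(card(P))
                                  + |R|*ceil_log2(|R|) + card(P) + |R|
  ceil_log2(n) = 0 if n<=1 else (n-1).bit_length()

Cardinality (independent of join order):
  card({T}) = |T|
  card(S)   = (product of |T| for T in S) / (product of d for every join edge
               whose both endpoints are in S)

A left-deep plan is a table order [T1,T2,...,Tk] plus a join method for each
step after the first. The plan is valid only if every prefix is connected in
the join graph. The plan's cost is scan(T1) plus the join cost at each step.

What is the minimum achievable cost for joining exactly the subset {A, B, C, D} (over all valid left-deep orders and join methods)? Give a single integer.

47700

Selinger DP over subsets of {A,B,C,D}:
  {D}: scan cost=300, card=300
  {A}: scan cost=400, card=400
  {C}: scan cost=60, card=60
  {B}: scan cost=120, card=120
  {AD}: card=30000; try (D,hash)→6200, (A,merge)→7300, (D,merge)→7400, (A,hash)→7800, (D,nl_idx)→34000, (A,nl)→120300 …(+1); best=6200 via (D,hash)
  {CD}: card=1500; try (C,hash)→1320, (D,nl_idx)→2100, (D,merge)→3480, (C,nl_idx)→3600, (C,merge)→3720, (D,hash)→5520 …(+2); best=1320 via (C,hash)
  {BC}: card=1440; try (C,hash)→960, (B,merge)→1440, (C,merge)→1500, (B,hash)→1800, (C,nl_idx)→2280, (B,nl)→7260 …(+1); best=960 via (C,hash)
  {ACD}: card=150000; try (A,hash)→10020, (A,merge)→23320, (C,hash)→36920, (C,nl_idx)→336200, (C,merge)→486620, (A,nl)→601320 …(+1); best=10020 via (A,hash)
  {BCD}: card=36000; try (B,hash)→4500, (D,hash)→7800, (B,merge)→20280, (D,merge)→21240, (D,nl_idx)→49920, (B,nl)→181320 …(+1); best=4500 via (B,hash)
  {ABCD}: card=3600000; try (A,hash)→47700, (B,hash)→161700, (A,merge)→620500, (B,merge)→2860980, (A,nl)→14404500, (B,nl)→18010020; best=47700 via (A,hash)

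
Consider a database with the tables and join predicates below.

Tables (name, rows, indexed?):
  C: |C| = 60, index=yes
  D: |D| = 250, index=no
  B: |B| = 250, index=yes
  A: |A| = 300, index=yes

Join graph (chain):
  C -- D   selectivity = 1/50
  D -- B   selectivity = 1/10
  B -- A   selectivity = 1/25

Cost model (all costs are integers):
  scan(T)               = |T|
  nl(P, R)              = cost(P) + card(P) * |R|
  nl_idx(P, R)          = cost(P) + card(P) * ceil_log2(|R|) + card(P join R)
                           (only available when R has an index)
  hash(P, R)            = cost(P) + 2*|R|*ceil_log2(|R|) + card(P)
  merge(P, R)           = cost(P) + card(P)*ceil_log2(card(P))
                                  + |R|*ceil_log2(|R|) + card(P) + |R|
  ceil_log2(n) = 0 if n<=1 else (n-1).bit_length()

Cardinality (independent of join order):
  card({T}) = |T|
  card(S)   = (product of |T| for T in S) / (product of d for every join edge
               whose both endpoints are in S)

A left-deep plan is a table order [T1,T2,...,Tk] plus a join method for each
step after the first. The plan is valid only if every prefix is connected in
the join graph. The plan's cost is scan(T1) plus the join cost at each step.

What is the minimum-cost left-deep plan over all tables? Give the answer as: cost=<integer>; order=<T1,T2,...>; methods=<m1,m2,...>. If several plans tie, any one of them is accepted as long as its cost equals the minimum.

Selinger DP (subsets sized 1..n):
  {C}: scan cost=60, card=60
  {D}: scan cost=250, card=250
  {B}: scan cost=250, card=250
  {A}: scan cost=300, card=300
  {CD}: card=300; try (C,hash)→1220, (C,nl_idx)→2050, (D,merge)→2730, (C,merge)→2920, (D,hash)→4120, (D,nl)→15060 …(+1); best=1220 via (C,hash)
  {BD}: card=6250; try (D,hash)→4500, (B,hash)→4500, (D,merge)→4750, (B,merge)→4750, (B,nl_idx)→8500, (D,nl)→62750 …(+1); best=4500 via (D,hash)
  {AB}: card=3000; try (B,hash)→4600, (A,merge)→5500, (A,nl_idx)→5500, (B,merge)→5550, (B,nl_idx)→5700, (A,hash)→5900 …(+2); best=4600 via (B,hash)
  {BCD}: card=7500; try (B,hash)→5520, (B,merge)→6470, (B,nl_idx)→11120, (C,hash)→11470, (C,nl_idx)→49500, (B,nl)→76220 …(+2); best=5520 via (B,hash)
  {ABD}: card=75000; try (D,hash)→11600, (A,hash)→16150, (D,merge)→45850, (A,merge)→95000, (A,nl_idx)→135750, (D,nl)→754600 …(+1); best=11600 via (D,hash)
  {ABCD}: card=90000; try (A,hash)→18420, (C,hash)→87320, (A,merge)→113520, (A,nl_idx)→163020, (C,nl_idx)→551600, (C,merge)→1362020 …(+2); best=18420 via (A,hash)

cost=18420; order=D,C,B,A; methods=hash,hash,hash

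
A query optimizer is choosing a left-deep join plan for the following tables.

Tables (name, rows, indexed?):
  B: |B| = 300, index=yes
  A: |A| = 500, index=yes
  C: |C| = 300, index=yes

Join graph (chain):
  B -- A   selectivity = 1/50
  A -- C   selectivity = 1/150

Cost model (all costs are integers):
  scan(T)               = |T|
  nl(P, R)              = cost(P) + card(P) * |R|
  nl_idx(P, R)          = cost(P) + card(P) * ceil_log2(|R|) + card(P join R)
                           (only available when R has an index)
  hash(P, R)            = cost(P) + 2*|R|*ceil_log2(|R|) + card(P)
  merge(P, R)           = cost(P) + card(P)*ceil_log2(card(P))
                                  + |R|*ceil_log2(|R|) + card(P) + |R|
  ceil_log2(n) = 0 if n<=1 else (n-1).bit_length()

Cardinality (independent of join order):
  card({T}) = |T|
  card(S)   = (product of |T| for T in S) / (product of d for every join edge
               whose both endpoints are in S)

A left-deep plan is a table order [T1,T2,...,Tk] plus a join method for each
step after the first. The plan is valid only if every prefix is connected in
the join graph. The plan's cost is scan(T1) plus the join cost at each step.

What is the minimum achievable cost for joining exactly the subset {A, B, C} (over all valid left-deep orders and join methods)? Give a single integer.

Selinger DP over subsets of {A,B,C}:
  {B}: scan cost=300, card=300
  {A}: scan cost=500, card=500
  {C}: scan cost=300, card=300
  {AB}: card=3000; try (A,nl_idx)→6000, (B,hash)→6400, (B,nl_idx)→8000, (A,merge)→8300, (B,merge)→8500, (A,hash)→9600 …(+2); best=6000 via (A,nl_idx)
  {AC}: card=1000; try (A,nl_idx)→4000, (C,nl_idx)→6000, (C,hash)→6400, (A,merge)→8300, (C,merge)→8500, (A,hash)→9600 …(+2); best=4000 via (A,nl_idx)
  {ABC}: card=6000; try (B,hash)→10400, (C,hash)→14400, (B,merge)→18000, (B,nl_idx)→19000, (C,nl_idx)→39000, (C,merge)→48000 …(+2); best=10400 via (B,hash)

10400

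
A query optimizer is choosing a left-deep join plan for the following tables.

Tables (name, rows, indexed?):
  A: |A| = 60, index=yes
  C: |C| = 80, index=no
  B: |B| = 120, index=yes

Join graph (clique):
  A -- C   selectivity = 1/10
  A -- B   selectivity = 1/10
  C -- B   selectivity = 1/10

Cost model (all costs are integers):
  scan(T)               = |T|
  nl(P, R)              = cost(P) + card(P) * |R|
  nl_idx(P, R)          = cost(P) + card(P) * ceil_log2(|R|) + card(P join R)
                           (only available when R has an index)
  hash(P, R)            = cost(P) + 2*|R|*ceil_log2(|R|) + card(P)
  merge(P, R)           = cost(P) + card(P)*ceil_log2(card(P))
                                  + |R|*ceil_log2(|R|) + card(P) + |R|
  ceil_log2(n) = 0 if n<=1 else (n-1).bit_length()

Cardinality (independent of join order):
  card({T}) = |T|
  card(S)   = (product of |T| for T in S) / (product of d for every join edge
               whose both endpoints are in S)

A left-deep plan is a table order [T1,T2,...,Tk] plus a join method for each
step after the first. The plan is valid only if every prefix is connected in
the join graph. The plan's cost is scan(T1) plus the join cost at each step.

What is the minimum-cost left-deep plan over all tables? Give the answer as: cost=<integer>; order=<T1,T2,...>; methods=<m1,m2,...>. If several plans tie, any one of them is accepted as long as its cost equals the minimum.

cost=2800; order=B,A,C; methods=hash,hash

Selinger DP (subsets sized 1..n):
  {A}: scan cost=60, card=60
  {C}: scan cost=80, card=80
  {B}: scan cost=120, card=120
  {AC}: card=480; try (A,hash)→880, (A,nl_idx)→1040, (C,merge)→1120, (A,merge)→1140, (C,hash)→1240, (C,nl)→4860 …(+1); best=880 via (A,hash)
  {AB}: card=720; try (A,hash)→960, (B,nl_idx)→1200, (B,merge)→1440, (A,merge)→1500, (A,nl_idx)→1560, (B,hash)→1800 …(+2); best=960 via (A,hash)
  {BC}: card=960; try (C,hash)→1360, (B,nl_idx)→1600, (B,merge)→1680, (C,merge)→1720, (B,hash)→1840, (B,nl)→9680 …(+1); best=1360 via (C,hash)
  {ABC}: card=576; try (C,hash)→2800, (B,hash)→3040, (A,hash)→3040, (B,nl_idx)→4816, (B,merge)→6640, (A,nl_idx)→7696 …(+5); best=2800 via (C,hash)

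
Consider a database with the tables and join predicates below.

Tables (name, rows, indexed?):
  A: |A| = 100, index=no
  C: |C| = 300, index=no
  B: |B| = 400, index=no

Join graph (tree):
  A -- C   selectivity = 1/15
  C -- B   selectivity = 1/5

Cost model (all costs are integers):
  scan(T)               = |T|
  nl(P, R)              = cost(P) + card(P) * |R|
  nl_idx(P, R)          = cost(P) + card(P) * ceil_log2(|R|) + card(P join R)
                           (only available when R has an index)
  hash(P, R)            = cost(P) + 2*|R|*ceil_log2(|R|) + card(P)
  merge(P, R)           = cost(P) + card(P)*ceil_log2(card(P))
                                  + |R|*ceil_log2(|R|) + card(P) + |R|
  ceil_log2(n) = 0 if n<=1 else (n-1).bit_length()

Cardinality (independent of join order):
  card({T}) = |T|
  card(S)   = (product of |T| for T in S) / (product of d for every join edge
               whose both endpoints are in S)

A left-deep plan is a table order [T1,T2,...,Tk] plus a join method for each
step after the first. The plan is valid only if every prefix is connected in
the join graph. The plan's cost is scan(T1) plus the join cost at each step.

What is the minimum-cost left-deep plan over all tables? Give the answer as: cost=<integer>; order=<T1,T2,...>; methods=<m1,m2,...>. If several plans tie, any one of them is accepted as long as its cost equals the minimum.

cost=11200; order=C,A,B; methods=hash,hash

Selinger DP (subsets sized 1..n):
  {A}: scan cost=100, card=100
  {C}: scan cost=300, card=300
  {B}: scan cost=400, card=400
  {AC}: card=2000; try (A,hash)→2000, (C,merge)→3900, (A,merge)→4100, (C,hash)→5600, (C,nl)→30100, (A,nl)→30300; best=2000 via (A,hash)
  {BC}: card=24000; try (C,hash)→6200, (B,merge)→7300, (C,merge)→7400, (B,hash)→7800, (B,nl)→120300, (C,nl)→120400; best=6200 via (C,hash)
  {ABC}: card=160000; try (B,hash)→11200, (B,merge)→30000, (A,hash)→31600, (A,merge)→391000, (B,nl)→802000, (A,nl)→2406200; best=11200 via (B,hash)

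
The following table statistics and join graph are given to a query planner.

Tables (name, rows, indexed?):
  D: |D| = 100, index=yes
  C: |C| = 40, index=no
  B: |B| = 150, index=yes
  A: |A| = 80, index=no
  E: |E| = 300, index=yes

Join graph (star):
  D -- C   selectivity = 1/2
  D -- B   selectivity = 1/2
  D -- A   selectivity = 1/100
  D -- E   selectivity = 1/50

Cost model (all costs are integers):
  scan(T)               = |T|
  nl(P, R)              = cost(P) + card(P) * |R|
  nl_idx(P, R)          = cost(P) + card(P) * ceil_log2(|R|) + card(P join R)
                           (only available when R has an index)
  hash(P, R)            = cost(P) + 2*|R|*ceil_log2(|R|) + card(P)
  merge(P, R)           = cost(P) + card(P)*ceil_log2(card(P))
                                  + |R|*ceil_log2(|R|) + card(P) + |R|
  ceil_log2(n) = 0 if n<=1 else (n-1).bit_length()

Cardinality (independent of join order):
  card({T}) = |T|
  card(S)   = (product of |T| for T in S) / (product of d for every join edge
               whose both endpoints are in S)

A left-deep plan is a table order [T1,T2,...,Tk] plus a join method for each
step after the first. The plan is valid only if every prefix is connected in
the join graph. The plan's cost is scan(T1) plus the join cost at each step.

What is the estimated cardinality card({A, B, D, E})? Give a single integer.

36000

Tables in S: A(80), B(150), D(100), E(300)
Edges inside S: D-B(d=2), D-A(d=100), D-E(d=50)
numerator = 80 * 150 * 100 * 300 = 360000000
denominator = 2 * 100 * 50 = 10000
card(S) = 360000000 / 10000 = 36000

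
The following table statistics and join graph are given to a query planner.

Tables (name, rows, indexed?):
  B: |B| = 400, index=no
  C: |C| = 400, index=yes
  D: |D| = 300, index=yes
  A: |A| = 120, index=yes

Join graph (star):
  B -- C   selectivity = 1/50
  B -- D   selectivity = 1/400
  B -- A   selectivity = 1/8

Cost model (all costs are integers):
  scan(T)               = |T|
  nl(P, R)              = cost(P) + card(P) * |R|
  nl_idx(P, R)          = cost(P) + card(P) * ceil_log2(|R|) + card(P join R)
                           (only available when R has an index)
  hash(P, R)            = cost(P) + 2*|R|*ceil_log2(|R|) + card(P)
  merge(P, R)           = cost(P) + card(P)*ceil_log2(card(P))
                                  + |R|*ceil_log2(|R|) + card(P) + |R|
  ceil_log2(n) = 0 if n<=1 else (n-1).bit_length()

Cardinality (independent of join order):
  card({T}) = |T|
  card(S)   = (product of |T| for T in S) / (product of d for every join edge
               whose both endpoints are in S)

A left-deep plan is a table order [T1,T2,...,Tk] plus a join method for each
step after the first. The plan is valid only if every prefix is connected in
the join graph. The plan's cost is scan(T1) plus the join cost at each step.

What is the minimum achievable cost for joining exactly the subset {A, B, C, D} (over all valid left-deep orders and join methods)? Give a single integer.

13480

Selinger DP over subsets of {A,B,C,D}:
  {B}: scan cost=400, card=400
  {C}: scan cost=400, card=400
  {D}: scan cost=300, card=300
  {A}: scan cost=120, card=120
  {BC}: card=3200; try (C,nl_idx)→7200, (C,hash)→8000, (B,hash)→8000, (C,merge)→8400, (B,merge)→8400, (C,nl)→160400 …(+1); best=7200 via (C,nl_idx)
  {BD}: card=300; try (D,nl_idx)→4300, (D,hash)→6200, (B,merge)→7300, (D,merge)→7400, (B,hash)→7800, (B,nl)→120300 …(+1); best=4300 via (D,nl_idx)
  {AB}: card=6000; try (A,hash)→2480, (B,merge)→5080, (A,merge)→5360, (B,hash)→7440, (A,nl_idx)→9200, (B,nl)→48120 …(+1); best=2480 via (A,hash)
  {BCD}: card=2400; try (C,nl_idx)→9400, (C,merge)→11300, (C,hash)→11800, (D,hash)→15800, (D,nl_idx)→38400, (D,merge)→51800 …(+2); best=9400 via (C,nl_idx)
  {ABC}: card=48000; try (A,hash)→12080, (C,hash)→15680, (A,merge)→49760, (A,nl_idx)→77600, (C,merge)→90480, (C,nl_idx)→104480 …(+2); best=12080 via (A,hash)
  {ABD}: card=4500; try (A,hash)→6280, (A,merge)→8260, (A,nl_idx)→10900, (D,hash)→13880, (A,nl)→40300, (D,nl_idx)→60980 …(+2); best=6280 via (A,hash)
  {ABCD}: card=36000; try (A,hash)→13480, (C,hash)→17980, (A,merge)→41560, (A,nl_idx)→62200, (D,hash)→65480, (C,merge)→73280 …(+6); best=13480 via (A,hash)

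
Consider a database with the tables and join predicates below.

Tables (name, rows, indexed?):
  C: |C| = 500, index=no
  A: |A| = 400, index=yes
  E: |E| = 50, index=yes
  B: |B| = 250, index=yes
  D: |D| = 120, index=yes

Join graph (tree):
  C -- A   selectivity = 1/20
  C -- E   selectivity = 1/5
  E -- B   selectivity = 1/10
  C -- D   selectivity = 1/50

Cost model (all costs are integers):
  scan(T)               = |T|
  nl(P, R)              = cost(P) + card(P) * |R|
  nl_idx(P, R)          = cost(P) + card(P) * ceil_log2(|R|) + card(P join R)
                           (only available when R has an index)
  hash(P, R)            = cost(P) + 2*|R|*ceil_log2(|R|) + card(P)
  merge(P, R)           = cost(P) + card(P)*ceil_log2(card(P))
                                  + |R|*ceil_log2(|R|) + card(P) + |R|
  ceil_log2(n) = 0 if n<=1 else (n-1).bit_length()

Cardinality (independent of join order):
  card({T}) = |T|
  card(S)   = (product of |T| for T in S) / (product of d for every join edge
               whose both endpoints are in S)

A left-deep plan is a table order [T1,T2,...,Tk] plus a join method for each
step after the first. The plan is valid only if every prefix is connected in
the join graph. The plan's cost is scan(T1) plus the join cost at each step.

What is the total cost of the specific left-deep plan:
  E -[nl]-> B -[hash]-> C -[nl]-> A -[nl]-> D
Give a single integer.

step 1: scan E: cost=50, card=50
step 2: join B via nl
    card(P join B) = 50*250/(10) = 1250
    cost = 50 + 50*250 = 12550
step 3: join C via hash
    card(P join C) = 1250*500/(5) = 125000
    cost = 12550 + 2*500*9 + 1250 = 22800
step 4: join A via nl
    card(P join A) = 125000*400/(20) = 2500000
    cost = 22800 + 125000*400 = 50022800
step 5: join D via nl
    card(P join D) = 2500000*120/(50) = 6000000
    cost = 50022800 + 2500000*120 = 350022800

350022800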